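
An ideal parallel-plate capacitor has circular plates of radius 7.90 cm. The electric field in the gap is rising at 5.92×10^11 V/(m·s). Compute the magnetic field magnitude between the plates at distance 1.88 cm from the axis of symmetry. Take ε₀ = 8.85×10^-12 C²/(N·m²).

I_d = ε₀ dΦ_E/dt = ε₀ πR² (dE/dt) = (8.85×10^-12)(0.01961)(5.92×10^11) = 0.1027 A through the full plate area.
∮B·dl = μ₀ I_d,enc with I_d,enc = I_d r²/R² = 5.816×10^-3 A; so B = μ₀ I_d,enc/(2πr) = 6.19×10^-8 T.

6.19×10^-8 T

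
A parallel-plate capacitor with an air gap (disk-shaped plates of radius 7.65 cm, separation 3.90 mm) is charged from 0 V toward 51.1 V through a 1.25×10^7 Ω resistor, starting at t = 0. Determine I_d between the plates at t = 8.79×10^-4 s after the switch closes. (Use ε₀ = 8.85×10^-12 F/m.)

C = ε₀A/d = (8.85×10^-12)(0.01839)/(3.90×10^-3) = 4.173×10^-11 F, so τ = RC = 5.216×10^-4 s.
The conduction current is I(t) = (V₀/R) e^(−t/τ), and the displacement current between the plates equals it.
t/τ = 1.685; I_d = (51.1/1.25×10^7) · e^(−1.685) = (4.088×10^-6)(0.1854) = 7.58×10^-7 A.

7.58×10^-7 A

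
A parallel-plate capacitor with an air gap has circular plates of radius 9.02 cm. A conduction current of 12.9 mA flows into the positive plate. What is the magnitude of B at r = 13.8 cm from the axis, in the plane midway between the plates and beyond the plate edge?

1.87×10^-8 T

By continuity the displacement current in the gap matches the conduction current: I_d = 0.0129 A.
For r ≥ R the full I_d is enclosed: B = μ₀ I_d/(2πr) = (4π×10^-7)(0.0129)/(2π·0.138) = 1.87×10^-8 T.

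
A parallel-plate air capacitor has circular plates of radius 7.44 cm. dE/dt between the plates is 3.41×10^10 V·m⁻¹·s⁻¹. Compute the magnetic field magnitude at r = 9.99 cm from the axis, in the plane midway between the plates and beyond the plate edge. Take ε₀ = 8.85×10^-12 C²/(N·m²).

1.05×10^-8 T

Total displacement current: I_d = ε₀(πR²)(dE/dt) = (8.85×10^-12)(0.01739)(3.41×10^10) = 5.248×10^-3 A.
For r ≥ R the full I_d is enclosed: B = μ₀ I_d/(2πr) = (4π×10^-7)(5.248×10^-3)/(2π·0.0999) = 1.05×10^-8 T.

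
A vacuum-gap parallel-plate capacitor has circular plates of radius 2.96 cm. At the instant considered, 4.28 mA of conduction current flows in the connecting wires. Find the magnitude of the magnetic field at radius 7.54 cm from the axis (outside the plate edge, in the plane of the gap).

Between the plates the displacement current equals the wire current: I_d = 4.28 mA = 4.28×10^-3 A.
For r ≥ R the full I_d is enclosed: B = μ₀ I_d/(2πr) = (4π×10^-7)(4.28×10^-3)/(2π·0.0754) = 1.14×10^-8 T.

1.14×10^-8 T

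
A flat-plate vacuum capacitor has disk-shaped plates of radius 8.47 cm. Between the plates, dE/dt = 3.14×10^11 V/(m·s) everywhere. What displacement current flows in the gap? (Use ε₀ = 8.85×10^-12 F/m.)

0.0626 A

I_d = ε₀ A (dE/dt) = (8.85×10^-12)(0.02254 m²)(3.14×10^11) = 0.0626 A.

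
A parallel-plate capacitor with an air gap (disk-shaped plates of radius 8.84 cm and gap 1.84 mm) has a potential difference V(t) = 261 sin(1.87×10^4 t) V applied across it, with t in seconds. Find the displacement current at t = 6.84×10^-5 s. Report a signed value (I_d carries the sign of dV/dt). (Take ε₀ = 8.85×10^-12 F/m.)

dV/dt = (261)(1.87×10^4)·cos(1.27908) = 1.404×10^6 V/s.
I_d = C dV/dt with C = ε₀A/d = (8.85×10^-12)(0.02455)/(1.84×10^-3) = 1.181×10^-10 F, so I_d = (1.181×10^-10)(1.404×10^6) = 1.66×10^-4 A.

1.66×10^-4 A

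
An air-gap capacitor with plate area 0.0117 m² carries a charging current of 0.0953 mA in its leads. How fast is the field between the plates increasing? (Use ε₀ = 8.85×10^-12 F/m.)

9.20×10^8 V/(m·s)

The displacement current between the plates equals the conduction current, I_d = 0.0953 mA.
Since I_d = ε₀ A dE/dt, dE/dt = I_d/(ε₀A) = (9.53×10^-5)/((8.85×10^-12)(0.0117)) = 9.20×10^8 V/(m·s).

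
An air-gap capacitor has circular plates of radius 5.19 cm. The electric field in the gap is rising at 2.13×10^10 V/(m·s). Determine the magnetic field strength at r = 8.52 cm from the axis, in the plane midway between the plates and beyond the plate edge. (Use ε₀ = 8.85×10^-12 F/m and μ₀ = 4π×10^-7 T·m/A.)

Through the whole plate area (πR² = 8.462×10^-3 m²), I_d = ε₀ πR² dE/dt = 1.595×10^-3 A.
Outside the plates the loop encloses all of I_d, so B·2πr = μ₀ I_d and B = 3.74×10^-9 T.

3.74×10^-9 T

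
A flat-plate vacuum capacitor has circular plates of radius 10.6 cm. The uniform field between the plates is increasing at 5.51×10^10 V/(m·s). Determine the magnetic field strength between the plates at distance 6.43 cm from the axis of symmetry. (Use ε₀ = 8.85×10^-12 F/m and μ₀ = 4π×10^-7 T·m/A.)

Total displacement current: I_d = ε₀(πR²)(dE/dt) = (8.85×10^-12)(0.03530)(5.51×10^10) = 0.01721 A.
For r < R the Ampère–Maxwell law gives B(2πr) = μ₀ I_d (r²/R²), so B = μ₀ I_d r/(2πR²) = (4π×10^-7)(0.01721)(0.0643)/(2π·0.106²) = 1.97×10^-8 T.

1.97×10^-8 T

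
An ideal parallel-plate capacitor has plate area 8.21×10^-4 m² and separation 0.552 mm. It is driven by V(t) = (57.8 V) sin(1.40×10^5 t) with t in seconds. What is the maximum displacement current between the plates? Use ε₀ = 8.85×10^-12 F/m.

(dE/dt)_max = V₀ω/d = 1.466×10^10 V/(m·s); ω = 1.40×10^5 rad/s.
I_d,max = ε₀ A (dE/dt)_max = (8.85×10^-12)(8.21×10^-4)(1.466×10^10) = 1.07×10^-4 A.

1.07×10^-4 A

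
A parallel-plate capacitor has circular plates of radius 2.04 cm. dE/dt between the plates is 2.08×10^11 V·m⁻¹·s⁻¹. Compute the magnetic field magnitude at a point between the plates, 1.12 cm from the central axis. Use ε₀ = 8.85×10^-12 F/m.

I_d = ε₀ dΦ_E/dt = ε₀ πR² (dE/dt) = (8.85×10^-12)(1.307×10^-3)(2.08×10^11) = 2.406×10^-3 A through the full plate area.
An Ampèrian loop of radius r encloses a fraction (r/R)² of I_d. Then B·2πr = μ₀ I_d (r/R)², giving B = μ₀ I_d r/(2πR²) = 1.30×10^-8 T.

1.30×10^-8 T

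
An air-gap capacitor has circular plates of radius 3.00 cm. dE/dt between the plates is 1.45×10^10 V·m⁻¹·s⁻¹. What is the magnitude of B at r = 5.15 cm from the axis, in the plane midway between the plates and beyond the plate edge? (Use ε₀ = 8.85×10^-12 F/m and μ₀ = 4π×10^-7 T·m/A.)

Through the whole plate area (πR² = 2.827×10^-3 m²), I_d = ε₀ πR² dE/dt = 3.628×10^-4 A.
For r ≥ R the full I_d is enclosed: B = μ₀ I_d/(2πr) = (4π×10^-7)(3.628×10^-4)/(2π·0.0515) = 1.41×10^-9 T.

1.41×10^-9 T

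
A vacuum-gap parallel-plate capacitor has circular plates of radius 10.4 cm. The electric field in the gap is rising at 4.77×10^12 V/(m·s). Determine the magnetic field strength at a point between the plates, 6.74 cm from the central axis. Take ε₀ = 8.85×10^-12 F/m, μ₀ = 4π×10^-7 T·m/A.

Through the whole plate area (πR² = 0.03398 m²), I_d = ε₀ πR² dE/dt = 1.434 A.
∮B·dl = μ₀ I_d,enc with I_d,enc = I_d r²/R² = 0.6023 A; so B = μ₀ I_d,enc/(2πr) = 1.79×10^-6 T.

1.79×10^-6 T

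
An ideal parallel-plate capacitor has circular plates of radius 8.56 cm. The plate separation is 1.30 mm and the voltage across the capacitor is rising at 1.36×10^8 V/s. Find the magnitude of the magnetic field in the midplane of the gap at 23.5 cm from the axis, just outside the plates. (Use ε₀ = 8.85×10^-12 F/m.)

I_d = C dV/dt with C = ε₀πR²/d = 1.567×10^-10 F, so I_d = (1.567×10^-10)(1.36×10^8) = 0.02131 A.
With r > R the enclosed displacement current is the full I_d; B = μ₀ I_d / (2πr) = 1.81×10^-8 T.

1.81×10^-8 T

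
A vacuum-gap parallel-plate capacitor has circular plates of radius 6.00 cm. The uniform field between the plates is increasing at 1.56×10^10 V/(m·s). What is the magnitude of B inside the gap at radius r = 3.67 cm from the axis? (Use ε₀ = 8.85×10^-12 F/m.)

Through the whole plate area (πR² = 0.01131 m²), I_d = ε₀ πR² dE/dt = 1.561×10^-3 A.
An Ampèrian loop of radius r encloses a fraction (r/R)² of I_d. Then B·2πr = μ₀ I_d (r/R)², giving B = μ₀ I_d r/(2πR²) = 3.18×10^-9 T.

3.18×10^-9 T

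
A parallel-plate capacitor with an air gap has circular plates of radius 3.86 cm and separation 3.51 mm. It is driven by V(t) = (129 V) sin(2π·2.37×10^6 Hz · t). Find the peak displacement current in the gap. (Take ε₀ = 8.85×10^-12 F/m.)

0.0227 A

(dE/dt)_max = V₀ω/d = 5.472×10^11 V/(m·s); ω = 2πf = 1.489×10^7 rad/s.
I_d,max = ε₀ A (dE/dt)_max = (8.85×10^-12)(4.681×10^-3)(5.472×10^11) = 0.0227 A.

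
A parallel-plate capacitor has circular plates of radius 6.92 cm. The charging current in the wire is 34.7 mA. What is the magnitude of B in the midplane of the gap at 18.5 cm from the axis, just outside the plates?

No conduction current crosses the gap, so I_d there equals the 0.0347 A in the leads.
With r > R the enclosed displacement current is the full I_d; B = μ₀ I_d / (2πr) = 3.75×10^-8 T.

3.75×10^-8 T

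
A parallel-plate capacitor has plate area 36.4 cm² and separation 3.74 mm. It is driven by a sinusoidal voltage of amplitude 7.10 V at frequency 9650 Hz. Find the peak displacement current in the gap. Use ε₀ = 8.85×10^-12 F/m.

C = ε₀A/d = (8.85×10^-12)(3.64×10^-3)/(3.74×10^-3) = 8.613×10^-12 F; ω = 2πf = 6.063×10^4 rad/s.
I_d = C dV/dt, so |I_d|_max = C V₀ ω = (8.613×10^-12)(7.10)(6.063×10^4) = 3.71×10^-6 A.

3.71×10^-6 A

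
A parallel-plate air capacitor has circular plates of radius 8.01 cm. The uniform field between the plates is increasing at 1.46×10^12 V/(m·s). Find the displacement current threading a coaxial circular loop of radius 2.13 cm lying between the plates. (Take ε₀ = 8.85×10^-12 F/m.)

0.0184 A

Through the whole plate area (πR² = 0.02016 m²), I_d = ε₀ πR² dE/dt = 0.2605 A.
Through an area πr² the displacement current is I_d·(πr²/πR²) = I_d (r/R)² = 0.0184 A.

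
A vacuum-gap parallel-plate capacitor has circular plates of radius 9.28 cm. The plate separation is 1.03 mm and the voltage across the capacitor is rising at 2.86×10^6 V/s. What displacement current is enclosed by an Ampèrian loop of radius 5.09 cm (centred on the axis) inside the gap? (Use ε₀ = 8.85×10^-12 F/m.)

2.00×10^-4 A

I_d = C dV/dt with C = ε₀πR²/d = 2.324×10^-10 F, so I_d = (2.324×10^-10)(2.86×10^6) = 6.647×10^-4 A.
The field is uniform, so I_d,enc = I_d (r/R)² = (6.647×10^-4)(5.09/9.28)² = 2.00×10^-4 A.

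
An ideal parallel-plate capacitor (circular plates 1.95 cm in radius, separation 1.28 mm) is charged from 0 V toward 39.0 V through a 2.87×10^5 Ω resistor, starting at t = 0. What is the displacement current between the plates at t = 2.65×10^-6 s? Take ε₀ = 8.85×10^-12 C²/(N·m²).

4.44×10^-5 A

C = ε₀A/d = (8.85×10^-12)(1.195×10^-3)/(1.28×10^-3) = 8.262×10^-12 F and τ = RC = 2.371×10^-6 s. I_d in the gap equals the RC charging current.
I_d(t) = (V₀/R) e^(−t/τ) = 1.359×10^-4 · e^(−1.118) = 4.44×10^-5 A.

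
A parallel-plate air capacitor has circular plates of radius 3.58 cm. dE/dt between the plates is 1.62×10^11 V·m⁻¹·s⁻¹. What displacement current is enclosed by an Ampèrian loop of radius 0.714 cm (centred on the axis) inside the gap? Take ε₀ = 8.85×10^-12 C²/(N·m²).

Through the whole plate area (πR² = 4.026×10^-3 m²), I_d = ε₀ πR² dE/dt = 5.772×10^-3 A.
Since J_d is uniform, the enclosed fraction is (r/R)² = 0.03978, giving I_d,enc = 2.30×10^-4 A.

2.30×10^-4 A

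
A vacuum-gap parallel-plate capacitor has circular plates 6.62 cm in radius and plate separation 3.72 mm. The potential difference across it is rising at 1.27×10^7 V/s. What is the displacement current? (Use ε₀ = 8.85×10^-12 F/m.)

E = V/d so dE/dt = (dV/dt)/d = 3.414×10^9 V/(m·s), and I_d = ε₀ A dE/dt = (8.85×10^-12)(0.01377)(3.414×10^9) = 4.16×10^-4 A.

4.16×10^-4 A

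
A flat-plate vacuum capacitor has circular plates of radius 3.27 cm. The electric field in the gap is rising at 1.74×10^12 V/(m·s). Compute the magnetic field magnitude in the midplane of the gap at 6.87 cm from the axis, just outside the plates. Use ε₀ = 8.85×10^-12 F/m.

1.51×10^-7 T

I_d = ε₀ dΦ_E/dt = ε₀ πR² (dE/dt) = (8.85×10^-12)(3.359×10^-3)(1.74×10^12) = 0.05173 A through the full plate area.
With r > R the enclosed displacement current is the full I_d; B = μ₀ I_d / (2πr) = 1.51×10^-7 T.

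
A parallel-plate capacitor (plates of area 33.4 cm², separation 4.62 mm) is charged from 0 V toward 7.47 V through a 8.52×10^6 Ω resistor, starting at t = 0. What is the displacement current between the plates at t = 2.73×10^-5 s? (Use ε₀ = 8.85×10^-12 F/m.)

5.31×10^-7 A

With C = ε₀A/d = (8.85×10^-12)(3.34×10^-3)/(4.62×10^-3) = 6.398×10^-12 F, the time constant is τ = RC = 5.451×10^-5 s, so t/τ = 0.5008 and e^(−t/τ) = 0.6060.
I_d = I_cond = (V₀/R) e^(−t/τ) = (8.768×10^-7)(0.6060) = 5.31×10^-7 A.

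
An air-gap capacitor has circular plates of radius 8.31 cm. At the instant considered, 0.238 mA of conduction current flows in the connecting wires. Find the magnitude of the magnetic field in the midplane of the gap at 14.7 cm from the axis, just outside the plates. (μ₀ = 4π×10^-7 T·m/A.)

By continuity the displacement current in the gap matches the conduction current: I_d = 2.38×10^-4 A.
With r > R the enclosed displacement current is the full I_d; B = μ₀ I_d / (2πr) = 3.24×10^-10 T.

3.24×10^-10 T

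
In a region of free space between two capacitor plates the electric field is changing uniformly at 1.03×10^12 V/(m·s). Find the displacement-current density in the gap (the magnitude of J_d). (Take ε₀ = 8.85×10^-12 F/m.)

9.12 A/m²

J_d = ε₀ dE/dt = (8.85×10^-12)(1.03×10^12) = 9.12 A/m².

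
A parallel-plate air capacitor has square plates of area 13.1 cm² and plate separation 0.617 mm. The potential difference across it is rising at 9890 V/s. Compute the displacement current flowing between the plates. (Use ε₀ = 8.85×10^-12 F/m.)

1.86×10^-7 A

The displacement current equals the charging current C dV/dt. With C = ε₀A/d = (8.85×10^-12)(1.31×10^-3)/(6.17×10^-4) = 1.879×10^-11 F, I_d = (1.879×10^-11)(9890) = 1.86×10^-7 A.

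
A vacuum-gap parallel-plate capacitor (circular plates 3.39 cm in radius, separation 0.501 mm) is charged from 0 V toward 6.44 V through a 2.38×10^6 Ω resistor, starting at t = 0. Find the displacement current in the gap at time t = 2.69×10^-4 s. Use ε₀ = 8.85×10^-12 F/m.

4.60×10^-7 A

C = ε₀A/d = (8.85×10^-12)(3.610×10^-3)/(5.01×10^-4) = 6.377×10^-11 F and τ = RC = 1.518×10^-4 s. I_d in the gap equals the RC charging current.
I_d(t) = (V₀/R) e^(−t/τ) = 2.706×10^-6 · e^(−1.772) = 4.60×10^-7 A.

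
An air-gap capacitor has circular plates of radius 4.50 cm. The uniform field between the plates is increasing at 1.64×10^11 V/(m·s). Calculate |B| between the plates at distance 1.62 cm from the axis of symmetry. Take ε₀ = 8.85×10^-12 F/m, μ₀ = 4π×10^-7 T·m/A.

1.48×10^-8 T

Total displacement current: I_d = ε₀(πR²)(dE/dt) = (8.85×10^-12)(6.362×10^-3)(1.64×10^11) = 9.234×10^-3 A.
For r < R the Ampère–Maxwell law gives B(2πr) = μ₀ I_d (r²/R²), so B = μ₀ I_d r/(2πR²) = (4π×10^-7)(9.234×10^-3)(0.0162)/(2π·0.0450²) = 1.48×10^-8 T.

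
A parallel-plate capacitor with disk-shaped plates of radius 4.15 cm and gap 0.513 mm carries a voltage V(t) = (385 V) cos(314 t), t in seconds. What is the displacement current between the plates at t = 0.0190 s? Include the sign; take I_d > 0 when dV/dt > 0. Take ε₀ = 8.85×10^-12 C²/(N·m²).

C = ε₀A/d = (8.85×10^-12)(5.411×10^-3)/(5.13×10^-4) = 9.335×10^-11 F. dV/dt = V₀ω·−sin(ωt); at ωt = 5.966 rad this factor is 0.3119.
I_d = C dV/dt = (9.335×10^-11)(385)(314)(0.3119) = 3.52×10^-6 A.

3.52×10^-6 A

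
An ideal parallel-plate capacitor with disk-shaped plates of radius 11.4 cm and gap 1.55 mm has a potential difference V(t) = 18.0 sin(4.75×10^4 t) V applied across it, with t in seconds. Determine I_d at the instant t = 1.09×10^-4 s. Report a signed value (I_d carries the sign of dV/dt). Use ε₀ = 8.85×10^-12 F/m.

8.94×10^-5 A

dV/dt = (18.0)(4.75×10^4)·cos(5.1775) = 3.835×10^5 V/s.
I_d = C dV/dt with C = ε₀A/d = (8.85×10^-12)(0.04083)/(1.55×10^-3) = 2.331×10^-10 F, so I_d = (2.331×10^-10)(3.835×10^5) = 8.94×10^-5 A.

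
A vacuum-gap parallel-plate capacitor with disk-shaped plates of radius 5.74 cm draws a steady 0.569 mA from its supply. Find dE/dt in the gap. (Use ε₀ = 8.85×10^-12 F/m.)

6.21×10^9 V/(m·s)

By continuity, I_d in the gap equals the 0.569 mA flowing in the wire.
Then dE/dt = I_d/(ε₀A) = 6.21×10^9 V/(m·s).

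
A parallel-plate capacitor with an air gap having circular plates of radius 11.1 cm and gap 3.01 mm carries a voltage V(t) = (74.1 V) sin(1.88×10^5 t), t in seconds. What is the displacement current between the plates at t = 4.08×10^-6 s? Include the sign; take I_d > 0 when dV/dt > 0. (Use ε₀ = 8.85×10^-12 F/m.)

1.14×10^-3 A

dE/dt = (V₀ω/d)·cos(ωt) with ωt = 0.76704 rad: (74.1)(1.88×10^5)(0.7200)/(3.01×10^-3) = 3.332×10^9 V/(m·s).
I_d = ε₀ A dE/dt = (8.85×10^-12)(0.03871)(3.332×10^9) = 1.14×10^-3 A.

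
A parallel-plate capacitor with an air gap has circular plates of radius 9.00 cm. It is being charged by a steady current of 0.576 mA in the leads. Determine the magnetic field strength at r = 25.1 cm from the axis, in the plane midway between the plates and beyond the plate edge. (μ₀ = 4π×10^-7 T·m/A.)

4.59×10^-10 T

No conduction current crosses the gap, so I_d there equals the 5.76×10^-4 A in the leads.
Outside the plates the loop encloses all of I_d, so B·2πr = μ₀ I_d and B = 4.59×10^-10 T.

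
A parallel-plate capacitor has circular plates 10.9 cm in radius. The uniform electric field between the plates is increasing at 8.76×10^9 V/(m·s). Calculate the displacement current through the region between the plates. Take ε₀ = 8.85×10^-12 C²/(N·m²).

2.89×10^-3 A

I_d = ε₀ A (dE/dt) = (8.85×10^-12)(0.03733 m²)(8.76×10^9) = 2.89×10^-3 A.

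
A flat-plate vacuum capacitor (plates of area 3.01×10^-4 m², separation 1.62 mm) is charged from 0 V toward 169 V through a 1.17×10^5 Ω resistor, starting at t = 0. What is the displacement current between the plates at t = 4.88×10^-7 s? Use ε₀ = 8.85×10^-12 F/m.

1.14×10^-4 A

With C = ε₀A/d = (8.85×10^-12)(3.01×10^-4)/(1.62×10^-3) = 1.644×10^-12 F, the time constant is τ = RC = 1.923×10^-7 s, so t/τ = 2.538 and e^(−t/τ) = 0.07902.
I_d = I_cond = (V₀/R) e^(−t/τ) = (1.444×10^-3)(0.07902) = 1.14×10^-4 A.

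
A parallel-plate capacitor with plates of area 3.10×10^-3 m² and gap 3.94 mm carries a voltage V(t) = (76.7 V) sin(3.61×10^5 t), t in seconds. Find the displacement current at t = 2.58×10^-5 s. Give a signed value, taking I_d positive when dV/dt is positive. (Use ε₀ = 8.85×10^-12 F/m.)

-1.92×10^-4 A

C = ε₀A/d = (8.85×10^-12)(3.10×10^-3)/(3.94×10^-3) = 6.963×10^-12 F. dV/dt = V₀ω·cos(ωt); at ωt = 9.3138 rad this factor is -0.9938.
I_d = C dV/dt = (6.963×10^-12)(76.7)(3.61×10^5)(-0.9938) = -1.92×10^-4 A.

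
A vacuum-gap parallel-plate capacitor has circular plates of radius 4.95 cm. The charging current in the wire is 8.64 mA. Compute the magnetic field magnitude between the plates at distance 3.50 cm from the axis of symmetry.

2.47×10^-8 T

Between the plates the displacement current equals the wire current: I_d = 8.64 mA = 8.64×10^-3 A.
For r < R the Ampère–Maxwell law gives B(2πr) = μ₀ I_d (r²/R²), so B = μ₀ I_d r/(2πR²) = (4π×10^-7)(8.64×10^-3)(0.0350)/(2π·0.0495²) = 2.47×10^-8 T.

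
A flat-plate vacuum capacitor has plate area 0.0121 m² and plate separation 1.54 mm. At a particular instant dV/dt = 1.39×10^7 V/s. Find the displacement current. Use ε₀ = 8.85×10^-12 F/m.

9.67×10^-4 A

C = ε₀A/d = (8.85×10^-12)(0.0121)/(1.54×10^-3) = 6.954×10^-11 F.
I_d = C dV/dt = (6.954×10^-11)(1.39×10^7) = 9.67×10^-4 A.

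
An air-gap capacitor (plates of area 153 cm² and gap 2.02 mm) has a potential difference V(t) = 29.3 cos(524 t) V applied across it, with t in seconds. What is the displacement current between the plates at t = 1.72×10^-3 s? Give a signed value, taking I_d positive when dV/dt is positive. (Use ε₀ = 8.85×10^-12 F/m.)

-8.07×10^-7 A

dE/dt = (V₀ω/d)·−sin(ωt) with ωt = 0.90128 rad: (29.3)(524)(-0.7841)/(2.02×10^-3) = -5.960×10^6 V/(m·s).
I_d = ε₀ A dE/dt = (8.85×10^-12)(0.0153)(-5.960×10^6) = -8.07×10^-7 A.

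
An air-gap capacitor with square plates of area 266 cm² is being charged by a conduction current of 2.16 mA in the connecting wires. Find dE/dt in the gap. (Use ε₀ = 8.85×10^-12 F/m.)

By continuity, I_d in the gap equals the 2.16 mA flowing in the wire.
Inverting I_d = ε₀ A dE/dt gives dE/dt = 2.16×10^-3 / (8.85×10^-12 · 0.0266) = 9.18×10^9 V/(m·s).

9.18×10^9 V/(m·s)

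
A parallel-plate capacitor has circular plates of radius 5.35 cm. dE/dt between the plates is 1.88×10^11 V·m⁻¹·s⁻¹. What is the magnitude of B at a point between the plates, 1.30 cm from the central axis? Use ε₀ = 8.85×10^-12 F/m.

Through the whole plate area (πR² = 8.992×10^-3 m²), I_d = ε₀ πR² dE/dt = 0.01496 A.
∮B·dl = μ₀ I_d,enc with I_d,enc = I_d r²/R² = 8.833×10^-4 A; so B = μ₀ I_d,enc/(2πr) = 1.36×10^-8 T.

1.36×10^-8 T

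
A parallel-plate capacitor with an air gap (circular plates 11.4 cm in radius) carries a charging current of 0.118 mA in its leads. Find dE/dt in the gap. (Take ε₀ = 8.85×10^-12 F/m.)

3.27×10^8 V/(m·s)

The displacement current between the plates equals the conduction current, I_d = 0.118 mA.
Since I_d = ε₀ A dE/dt, dE/dt = I_d/(ε₀A) = (1.18×10^-4)/((8.85×10^-12)(0.04083)) = 3.27×10^8 V/(m·s).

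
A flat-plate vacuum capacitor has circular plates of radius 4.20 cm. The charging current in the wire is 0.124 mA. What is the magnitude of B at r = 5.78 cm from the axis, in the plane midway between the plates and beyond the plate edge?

No conduction current crosses the gap, so I_d there equals the 1.24×10^-4 A in the leads.
Outside the plates the loop encloses all of I_d, so B·2πr = μ₀ I_d and B = 4.29×10^-10 T.

4.29×10^-10 T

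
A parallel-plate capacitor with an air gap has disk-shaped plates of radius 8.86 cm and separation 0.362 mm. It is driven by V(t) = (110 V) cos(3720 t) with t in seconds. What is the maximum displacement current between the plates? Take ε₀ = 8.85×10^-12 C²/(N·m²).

C = ε₀A/d = (8.85×10^-12)(0.02466)/(3.62×10^-4) = 6.029×10^-10 F; ω = 3720 rad/s.
I_d = C dV/dt, so |I_d|_max = C V₀ ω = (6.029×10^-10)(110)(3720) = 2.47×10^-4 A.

2.47×10^-4 A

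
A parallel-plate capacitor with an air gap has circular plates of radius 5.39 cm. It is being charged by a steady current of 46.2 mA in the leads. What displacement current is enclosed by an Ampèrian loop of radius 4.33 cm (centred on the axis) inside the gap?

By continuity the displacement current in the gap matches the conduction current: I_d = 0.0462 A.
The field is uniform, so I_d,enc = I_d (r/R)² = (0.0462)(4.33/5.39)² = 0.0298 A.

0.0298 A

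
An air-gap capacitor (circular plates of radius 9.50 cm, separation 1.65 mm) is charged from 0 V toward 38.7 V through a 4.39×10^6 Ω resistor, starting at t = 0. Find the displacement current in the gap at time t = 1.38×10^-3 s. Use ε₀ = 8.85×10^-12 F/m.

With C = ε₀A/d = (8.85×10^-12)(0.02835)/(1.65×10^-3) = 1.521×10^-10 F, the time constant is τ = RC = 6.677×10^-4 s, so t/τ = 2.067 and e^(−t/τ) = 0.1266.
I_d = I_cond = (V₀/R) e^(−t/τ) = (8.815×10^-6)(0.1266) = 1.12×10^-6 A.

1.12×10^-6 A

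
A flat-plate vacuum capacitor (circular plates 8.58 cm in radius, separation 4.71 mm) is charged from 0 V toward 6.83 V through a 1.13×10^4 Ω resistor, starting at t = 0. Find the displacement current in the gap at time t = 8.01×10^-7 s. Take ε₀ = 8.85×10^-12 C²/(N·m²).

With C = ε₀A/d = (8.85×10^-12)(0.02313)/(4.71×10^-3) = 4.346×10^-11 F, the time constant is τ = RC = 4.911×10^-7 s, so t/τ = 1.631 and e^(−t/τ) = 0.1957.
I_d = I_cond = (V₀/R) e^(−t/τ) = (6.044×10^-4)(0.1957) = 1.18×10^-4 A.

1.18×10^-4 A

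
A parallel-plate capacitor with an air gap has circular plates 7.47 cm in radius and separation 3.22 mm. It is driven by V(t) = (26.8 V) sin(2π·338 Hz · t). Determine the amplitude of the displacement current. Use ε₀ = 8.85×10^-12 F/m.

2.74×10^-6 A

C = ε₀A/d = (8.85×10^-12)(0.01753)/(3.22×10^-3) = 4.818×10^-11 F; ω = 2πf = 2124 rad/s.
I_d = C dV/dt, so |I_d|_max = C V₀ ω = (4.818×10^-11)(26.8)(2124) = 2.74×10^-6 A.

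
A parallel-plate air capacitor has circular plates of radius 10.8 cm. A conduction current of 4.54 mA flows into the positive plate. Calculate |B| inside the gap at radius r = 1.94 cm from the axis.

1.51×10^-9 T

Between the plates the displacement current equals the wire current: I_d = 4.54 mA = 4.54×10^-3 A.
An Ampèrian loop of radius r encloses a fraction (r/R)² of I_d. Then B·2πr = μ₀ I_d (r/R)², giving B = μ₀ I_d r/(2πR²) = 1.51×10^-9 T.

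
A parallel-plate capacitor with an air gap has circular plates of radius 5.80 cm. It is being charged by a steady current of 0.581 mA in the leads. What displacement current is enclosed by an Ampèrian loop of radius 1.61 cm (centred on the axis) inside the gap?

4.48×10^-5 A

No conduction current crosses the gap, so I_d there equals the 5.81×10^-4 A in the leads.
Since J_d is uniform, the enclosed fraction is (r/R)² = 0.07705, giving I_d,enc = 4.48×10^-5 A.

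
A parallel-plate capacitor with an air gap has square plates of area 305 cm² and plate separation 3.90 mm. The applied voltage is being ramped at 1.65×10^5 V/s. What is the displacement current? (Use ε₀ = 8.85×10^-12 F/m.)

1.14×10^-5 A

C = ε₀A/d = (8.85×10^-12)(0.0305)/(3.90×10^-3) = 6.921×10^-11 F.
I_d = C dV/dt = (6.921×10^-11)(1.65×10^5) = 1.14×10^-5 A.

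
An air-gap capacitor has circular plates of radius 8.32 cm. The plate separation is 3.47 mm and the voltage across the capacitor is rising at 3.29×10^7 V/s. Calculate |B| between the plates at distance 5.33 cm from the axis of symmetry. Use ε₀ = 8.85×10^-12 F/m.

dE/dt = (dV/dt)/d = 9.481×10^9 V/(m·s); I_d = ε₀(πR²)(dE/dt) = (8.85×10^-12)(0.02175)(9.481×10^9) = 1.825×10^-3 A.
For r < R the Ampère–Maxwell law gives B(2πr) = μ₀ I_d (r²/R²), so B = μ₀ I_d r/(2πR²) = (4π×10^-7)(1.825×10^-3)(0.0533)/(2π·0.0832²) = 2.81×10^-9 T.

2.81×10^-9 T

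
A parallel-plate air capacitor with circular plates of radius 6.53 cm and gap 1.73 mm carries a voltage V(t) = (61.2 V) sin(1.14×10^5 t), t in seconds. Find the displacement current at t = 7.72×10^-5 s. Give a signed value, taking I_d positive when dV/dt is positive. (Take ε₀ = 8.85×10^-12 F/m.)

dV/dt = (61.2)(1.14×10^5)·cos(8.8008) = -5.662×10^6 V/s.
I_d = C dV/dt with C = ε₀A/d = (8.85×10^-12)(0.01340)/(1.73×10^-3) = 6.855×10^-11 F, so I_d = (6.855×10^-11)(-5.662×10^6) = -3.88×10^-4 A.

-3.88×10^-4 A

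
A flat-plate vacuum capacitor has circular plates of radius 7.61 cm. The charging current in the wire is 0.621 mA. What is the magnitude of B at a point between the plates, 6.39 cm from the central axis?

No conduction current crosses the gap, so I_d there equals the 6.21×10^-4 A in the leads.
An Ampèrian loop of radius r encloses a fraction (r/R)² of I_d. Then B·2πr = μ₀ I_d (r/R)², giving B = μ₀ I_d r/(2πR²) = 1.37×10^-9 T.

1.37×10^-9 T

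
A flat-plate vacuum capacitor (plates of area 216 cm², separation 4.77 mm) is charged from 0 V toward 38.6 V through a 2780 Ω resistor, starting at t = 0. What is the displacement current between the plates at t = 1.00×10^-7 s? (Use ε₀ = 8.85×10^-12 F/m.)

With C = ε₀A/d = (8.85×10^-12)(0.0216)/(4.77×10^-3) = 4.008×10^-11 F, the time constant is τ = RC = 1.114×10^-7 s, so t/τ = 0.8977 and e^(−t/τ) = 0.4075.
I_d = I_cond = (V₀/R) e^(−t/τ) = (0.01388)(0.4075) = 5.66×10^-3 A.

5.66×10^-3 A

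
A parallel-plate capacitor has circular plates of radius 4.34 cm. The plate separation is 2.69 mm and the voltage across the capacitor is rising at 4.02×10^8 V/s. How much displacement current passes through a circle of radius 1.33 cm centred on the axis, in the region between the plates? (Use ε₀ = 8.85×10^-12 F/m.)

7.35×10^-4 A

I_d = C dV/dt with C = ε₀πR²/d = 1.947×10^-11 F, so I_d = (1.947×10^-11)(4.02×10^8) = 7.827×10^-3 A.
Since J_d is uniform, the enclosed fraction is (r/R)² = 0.09391, giving I_d,enc = 7.35×10^-4 A.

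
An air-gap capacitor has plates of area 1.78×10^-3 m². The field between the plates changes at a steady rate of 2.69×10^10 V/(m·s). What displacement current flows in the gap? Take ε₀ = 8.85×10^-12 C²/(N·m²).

4.24×10^-4 A

The displacement current is ε₀ times dΦ_E/dt = ε₀ A dE/dt = (8.85×10^-12)(1.78×10^-3)(2.69×10^10) = 4.24×10^-4 A.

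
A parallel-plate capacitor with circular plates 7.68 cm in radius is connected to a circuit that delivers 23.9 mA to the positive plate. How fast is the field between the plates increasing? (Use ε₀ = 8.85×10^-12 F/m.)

1.46×10^11 V/(m·s)

The displacement current between the plates equals the conduction current, I_d = 23.9 mA.
Then dE/dt = I_d/(ε₀A) = 1.46×10^11 V/(m·s).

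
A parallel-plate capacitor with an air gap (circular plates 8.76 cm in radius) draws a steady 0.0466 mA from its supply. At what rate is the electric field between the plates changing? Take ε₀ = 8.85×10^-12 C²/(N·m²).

By continuity, I_d in the gap equals the 0.0466 mA flowing in the wire.
Since I_d = ε₀ A dE/dt, dE/dt = I_d/(ε₀A) = (4.66×10^-5)/((8.85×10^-12)(0.02411)) = 2.18×10^8 V/(m·s).

2.18×10^8 V/(m·s)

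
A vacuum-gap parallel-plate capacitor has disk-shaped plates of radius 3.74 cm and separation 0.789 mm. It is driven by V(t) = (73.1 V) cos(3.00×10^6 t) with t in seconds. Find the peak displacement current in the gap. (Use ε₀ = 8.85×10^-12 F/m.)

0.0108 A

The displacement current equals the conduction current C dV/dt, which peaks at C V₀ ω.
With C = ε₀A/d = (8.85×10^-12)(4.394×10^-3)/(7.89×10^-4) = 4.929×10^-11 F and ω = 3.00×10^6 rad/s, I_d,max = (4.929×10^-11)(73.1)(3.00×10^6) = 0.0108 A.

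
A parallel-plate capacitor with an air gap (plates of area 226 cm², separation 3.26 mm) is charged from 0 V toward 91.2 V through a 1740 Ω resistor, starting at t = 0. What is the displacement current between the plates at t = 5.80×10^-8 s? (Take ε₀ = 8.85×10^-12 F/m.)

C = ε₀A/d = (8.85×10^-12)(0.0226)/(3.26×10^-3) = 6.135×10^-11 F, so τ = RC = 1.067×10^-7 s.
The conduction current is I(t) = (V₀/R) e^(−t/τ), and the displacement current between the plates equals it.
t/τ = 0.5436; I_d = (91.2/1740) · e^(−0.5436) = (0.05241)(0.5807) = 0.0304 A.

0.0304 A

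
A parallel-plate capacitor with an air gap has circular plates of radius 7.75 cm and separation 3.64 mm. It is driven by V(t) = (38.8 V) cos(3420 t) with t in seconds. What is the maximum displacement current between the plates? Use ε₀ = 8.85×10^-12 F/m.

(dE/dt)_max = V₀ω/d = 3.645×10^7 V/(m·s); ω = 3420 rad/s.
I_d,max = ε₀ A (dE/dt)_max = (8.85×10^-12)(0.01887)(3.645×10^7) = 6.09×10^-6 A.

6.09×10^-6 A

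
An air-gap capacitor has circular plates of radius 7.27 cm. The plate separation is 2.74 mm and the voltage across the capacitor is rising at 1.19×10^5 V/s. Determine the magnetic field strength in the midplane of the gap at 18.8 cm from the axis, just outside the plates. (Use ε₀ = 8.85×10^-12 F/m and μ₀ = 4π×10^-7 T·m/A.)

I_d = C dV/dt with C = ε₀πR²/d = 5.362×10^-11 F, so I_d = (5.362×10^-11)(1.19×10^5) = 6.381×10^-6 A.
Outside the plates the loop encloses all of I_d, so B·2πr = μ₀ I_d and B = 6.79×10^-12 T.

6.79×10^-12 T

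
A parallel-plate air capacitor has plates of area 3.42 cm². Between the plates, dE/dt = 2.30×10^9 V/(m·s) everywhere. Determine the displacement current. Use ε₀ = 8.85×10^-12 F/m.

6.96×10^-6 A

With a uniform field, Φ_E = EA, so I_d = ε₀ A dE/dt = 6.96×10^-6 A.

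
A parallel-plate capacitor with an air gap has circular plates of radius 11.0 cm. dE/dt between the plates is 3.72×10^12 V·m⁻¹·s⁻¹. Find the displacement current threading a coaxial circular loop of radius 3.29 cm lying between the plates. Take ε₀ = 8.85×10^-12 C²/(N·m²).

Through the whole plate area (πR² = 0.03801 m²), I_d = ε₀ πR² dE/dt = 1.251 A.
Through an area πr² the displacement current is I_d·(πr²/πR²) = I_d (r/R)² = 0.112 A.

0.112 A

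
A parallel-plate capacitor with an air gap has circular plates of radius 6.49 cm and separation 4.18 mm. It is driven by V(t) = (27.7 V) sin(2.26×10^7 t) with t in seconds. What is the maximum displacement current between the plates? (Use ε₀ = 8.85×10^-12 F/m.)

C = ε₀A/d = (8.85×10^-12)(0.01323)/(4.18×10^-3) = 2.801×10^-11 F; ω = 2.26×10^7 rad/s.
I_d = C dV/dt, so |I_d|_max = C V₀ ω = (2.801×10^-11)(27.7)(2.26×10^7) = 0.0175 A.

0.0175 A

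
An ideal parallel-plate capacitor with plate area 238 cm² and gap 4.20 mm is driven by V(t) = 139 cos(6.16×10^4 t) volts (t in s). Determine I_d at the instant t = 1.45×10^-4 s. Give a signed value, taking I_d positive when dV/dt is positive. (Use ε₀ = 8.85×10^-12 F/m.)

dV/dt = (139)(6.16×10^4)·−sin(8.932) = -4.051×10^6 V/s.
I_d = C dV/dt with C = ε₀A/d = (8.85×10^-12)(0.0238)/(4.20×10^-3) = 5.015×10^-11 F, so I_d = (5.015×10^-11)(-4.051×10^6) = -2.03×10^-4 A.

-2.03×10^-4 A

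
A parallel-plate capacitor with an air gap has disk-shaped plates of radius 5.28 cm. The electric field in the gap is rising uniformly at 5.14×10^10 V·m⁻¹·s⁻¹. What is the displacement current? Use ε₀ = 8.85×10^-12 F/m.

With a uniform field, Φ_E = EA, so I_d = ε₀ A dE/dt = 3.98×10^-3 A.

3.98×10^-3 A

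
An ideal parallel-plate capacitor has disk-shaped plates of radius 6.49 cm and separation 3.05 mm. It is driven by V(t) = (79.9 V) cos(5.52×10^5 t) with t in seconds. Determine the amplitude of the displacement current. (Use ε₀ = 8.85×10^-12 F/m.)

The displacement current equals the conduction current C dV/dt, which peaks at C V₀ ω.
With C = ε₀A/d = (8.85×10^-12)(0.01323)/(3.05×10^-3) = 3.839×10^-11 F and ω = 5.52×10^5 rad/s, I_d,max = (3.839×10^-11)(79.9)(5.52×10^5) = 1.69×10^-3 A.

1.69×10^-3 A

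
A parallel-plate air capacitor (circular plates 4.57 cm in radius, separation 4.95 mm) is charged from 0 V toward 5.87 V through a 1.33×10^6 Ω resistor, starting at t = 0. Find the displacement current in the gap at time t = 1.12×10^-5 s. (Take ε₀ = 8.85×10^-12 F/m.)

2.15×10^-6 A

With C = ε₀A/d = (8.85×10^-12)(6.561×10^-3)/(4.95×10^-3) = 1.173×10^-11 F, the time constant is τ = RC = 1.560×10^-5 s, so t/τ = 0.7179 and e^(−t/τ) = 0.4878.
I_d = I_cond = (V₀/R) e^(−t/τ) = (4.414×10^-6)(0.4878) = 2.15×10^-6 A.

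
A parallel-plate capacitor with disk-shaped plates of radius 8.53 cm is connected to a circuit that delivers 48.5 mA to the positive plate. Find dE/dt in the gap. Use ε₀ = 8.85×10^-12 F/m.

2.40×10^11 V/(m·s)

By continuity, I_d in the gap equals the 48.5 mA flowing in the wire.
Inverting I_d = ε₀ A dE/dt gives dE/dt = 0.0485 / (8.85×10^-12 · 0.02286) = 2.40×10^11 V/(m·s).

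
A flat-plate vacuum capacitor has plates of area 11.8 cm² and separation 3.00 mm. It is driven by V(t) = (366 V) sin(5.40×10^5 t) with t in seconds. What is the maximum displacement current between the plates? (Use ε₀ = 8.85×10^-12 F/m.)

The displacement current equals the conduction current C dV/dt, which peaks at C V₀ ω.
With C = ε₀A/d = (8.85×10^-12)(1.18×10^-3)/(3.00×10^-3) = 3.481×10^-12 F and ω = 5.40×10^5 rad/s, I_d,max = (3.481×10^-12)(366)(5.40×10^5) = 6.88×10^-4 A.

6.88×10^-4 A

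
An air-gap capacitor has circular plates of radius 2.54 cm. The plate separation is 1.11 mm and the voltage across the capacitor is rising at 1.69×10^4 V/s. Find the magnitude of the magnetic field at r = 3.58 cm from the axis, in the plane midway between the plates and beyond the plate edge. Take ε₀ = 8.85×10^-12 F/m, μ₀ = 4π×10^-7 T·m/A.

dE/dt = (dV/dt)/d = 1.523×10^7 V/(m·s); I_d = ε₀(πR²)(dE/dt) = (8.85×10^-12)(2.027×10^-3)(1.523×10^7) = 2.732×10^-7 A.
With r > R the enclosed displacement current is the full I_d; B = μ₀ I_d / (2πr) = 1.53×10^-12 T.

1.53×10^-12 T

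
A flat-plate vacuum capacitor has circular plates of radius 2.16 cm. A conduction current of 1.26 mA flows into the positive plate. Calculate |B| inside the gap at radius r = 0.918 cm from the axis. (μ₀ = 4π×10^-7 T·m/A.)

4.96×10^-9 T

Between the plates the displacement current equals the wire current: I_d = 1.26 mA = 1.26×10^-3 A.
For r < R the Ampère–Maxwell law gives B(2πr) = μ₀ I_d (r²/R²), so B = μ₀ I_d r/(2πR²) = (4π×10^-7)(1.26×10^-3)(9.18×10^-3)/(2π·0.0216²) = 4.96×10^-9 T.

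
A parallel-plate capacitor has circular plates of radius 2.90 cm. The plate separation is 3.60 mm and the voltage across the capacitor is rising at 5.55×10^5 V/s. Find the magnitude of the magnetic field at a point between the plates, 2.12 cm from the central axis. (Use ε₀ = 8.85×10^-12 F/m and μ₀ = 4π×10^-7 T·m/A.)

With E = V/d, dE/dt = 1.542×10^8 V/(m·s) and πR² = 2.642×10^-3 m², giving I_d = ε₀ πR² dE/dt = 3.605×10^-6 A.
∮B·dl = μ₀ I_d,enc with I_d,enc = I_d r²/R² = 1.927×10^-6 A; so B = μ₀ I_d,enc/(2πr) = 1.82×10^-11 T.

1.82×10^-11 T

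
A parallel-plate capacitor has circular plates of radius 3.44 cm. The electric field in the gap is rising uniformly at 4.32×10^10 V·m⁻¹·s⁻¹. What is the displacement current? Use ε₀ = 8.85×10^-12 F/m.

1.42×10^-3 A

The displacement current is ε₀ times dΦ_E/dt = ε₀ A dE/dt = (8.85×10^-12)(3.718×10^-3)(4.32×10^10) = 1.42×10^-3 A.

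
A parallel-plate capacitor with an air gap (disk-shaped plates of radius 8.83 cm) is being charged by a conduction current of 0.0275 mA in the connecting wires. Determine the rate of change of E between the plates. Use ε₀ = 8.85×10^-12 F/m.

1.27×10^8 V/(m·s)

By continuity, I_d in the gap equals the 0.0275 mA flowing in the wire.
Inverting I_d = ε₀ A dE/dt gives dE/dt = 2.75×10^-5 / (8.85×10^-12 · 0.02449) = 1.27×10^8 V/(m·s).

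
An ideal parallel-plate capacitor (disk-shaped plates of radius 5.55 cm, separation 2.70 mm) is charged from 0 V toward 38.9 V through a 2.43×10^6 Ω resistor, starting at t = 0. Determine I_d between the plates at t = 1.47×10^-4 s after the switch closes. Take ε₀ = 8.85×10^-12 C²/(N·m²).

2.38×10^-6 A

With C = ε₀A/d = (8.85×10^-12)(9.677×10^-3)/(2.70×10^-3) = 3.172×10^-11 F, the time constant is τ = RC = 7.708×10^-5 s, so t/τ = 1.907 and e^(−t/τ) = 0.1485.
I_d = I_cond = (V₀/R) e^(−t/τ) = (1.601×10^-5)(0.1485) = 2.38×10^-6 A.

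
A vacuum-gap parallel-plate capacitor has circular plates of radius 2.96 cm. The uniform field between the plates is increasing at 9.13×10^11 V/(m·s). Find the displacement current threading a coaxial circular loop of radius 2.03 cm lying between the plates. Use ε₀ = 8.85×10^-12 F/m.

0.0105 A

I_d = ε₀ dΦ_E/dt = ε₀ πR² (dE/dt) = (8.85×10^-12)(2.753×10^-3)(9.13×10^11) = 0.02224 A through the full plate area.
The field is uniform, so I_d,enc = I_d (r/R)² = (0.02224)(2.03/2.96)² = 0.0105 A.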